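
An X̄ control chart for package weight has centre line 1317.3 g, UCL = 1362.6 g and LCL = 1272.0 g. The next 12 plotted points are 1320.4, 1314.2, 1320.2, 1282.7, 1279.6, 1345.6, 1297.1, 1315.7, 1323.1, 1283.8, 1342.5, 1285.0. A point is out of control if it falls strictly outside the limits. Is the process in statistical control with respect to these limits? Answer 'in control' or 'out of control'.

All 12 points lie within [1272.0, 1362.6].

in control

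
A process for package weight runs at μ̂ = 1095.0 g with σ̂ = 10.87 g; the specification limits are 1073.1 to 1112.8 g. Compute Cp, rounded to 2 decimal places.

0.61

Cp = (USL − LSL) / (6σ̂) = (1112.8 − 1073.1) / (6 × 10.87) = 39.7000 / 65.2200 = 0.6087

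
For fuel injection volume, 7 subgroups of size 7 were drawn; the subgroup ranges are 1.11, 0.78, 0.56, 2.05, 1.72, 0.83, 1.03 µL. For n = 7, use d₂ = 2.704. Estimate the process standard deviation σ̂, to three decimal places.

0.427

R̄ = (1.11 + 0.78 + 0.56 + 2.05 + 1.72 + 0.83 + 1.03) / 7 = 1.1543
σ̂ = R̄ / d₂ = 1.1543 / 2.704 = 0.4269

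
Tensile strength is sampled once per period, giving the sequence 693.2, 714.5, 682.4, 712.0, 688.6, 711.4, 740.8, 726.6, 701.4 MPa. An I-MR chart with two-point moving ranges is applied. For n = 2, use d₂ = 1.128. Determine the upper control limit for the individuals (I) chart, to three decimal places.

773.702

X̄ = (693.2 + 714.5 + 682.4 + 712.0 + 688.6 + 711.4 + 740.8 + 726.6 + 701.4) / 9 = 707.8778
Moving ranges: 21.3, 32.1, 29.6, 23.4, 22.8, 29.4, 14.2, 25.2; M̄R̄ = 198.0000 / 8 = 24.7500
UCL = X̄ + 3·M̄R̄/d₂ = 707.8778 + 3 × 24.7500 / 1.128 = 773.7022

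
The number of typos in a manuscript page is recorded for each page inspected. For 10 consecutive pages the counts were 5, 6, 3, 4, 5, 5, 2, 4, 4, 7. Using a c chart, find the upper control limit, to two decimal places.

c̄ = (5 + 6 + 3 + 4 + 5 + 5 + 2 + 4 + 4 + 7) / 10 = 45 / 10 = 4.5000
UCL = c̄ + 3√c̄ = 4.5000 + 3 × √4.5000 = 4.5000 + 3 × 2.1213 = 10.8640

10.86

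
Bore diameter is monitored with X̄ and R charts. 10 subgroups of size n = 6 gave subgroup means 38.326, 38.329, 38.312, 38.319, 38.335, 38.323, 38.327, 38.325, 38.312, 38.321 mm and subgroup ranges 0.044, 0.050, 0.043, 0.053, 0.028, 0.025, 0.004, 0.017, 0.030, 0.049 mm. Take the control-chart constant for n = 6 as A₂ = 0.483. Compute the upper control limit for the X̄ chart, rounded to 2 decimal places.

X̄̄ = (38.326 + 38.329 + 38.312 + 38.319 + 38.335 + 38.323 + 38.327 + 38.325 + 38.312 + 38.321) / 10 = 383.2290 / 10 = 38.3229
R̄ = (0.044 + 0.050 + 0.043 + 0.053 + 0.028 + 0.025 + 0.004 + 0.017 + 0.030 + 0.049) / 10 = 0.3430 / 10 = 0.0343
UCL = X̄̄ + A₂·R̄ = 38.3229 + 0.483 × 0.0343 = 38.3395

38.34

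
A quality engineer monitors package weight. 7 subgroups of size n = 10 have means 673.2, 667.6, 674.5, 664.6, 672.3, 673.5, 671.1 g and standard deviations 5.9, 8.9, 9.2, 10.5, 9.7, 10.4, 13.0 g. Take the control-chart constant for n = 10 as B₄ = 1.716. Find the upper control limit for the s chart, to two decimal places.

16.57

s̄ = (5.9 + 8.9 + 9.2 + 10.5 + 9.7 + 10.4 + 13.0) / 7 = 9.6571
UCL_s = B₄·s̄ = 1.716 × 9.6571 = 16.5717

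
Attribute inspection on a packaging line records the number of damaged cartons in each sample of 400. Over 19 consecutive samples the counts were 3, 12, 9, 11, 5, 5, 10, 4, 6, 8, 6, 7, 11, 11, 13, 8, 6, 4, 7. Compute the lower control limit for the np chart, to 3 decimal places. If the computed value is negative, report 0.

p̄ = Σdᵢ / (k·n) = 146 / (19 × 400) = 0.01921
LCL = np̄ − 3·√(np̄(1−p̄)) = 7.6842 − 3 × 2.7453 = -0.5516 → 0 (negative, so LCL = 0)

0.000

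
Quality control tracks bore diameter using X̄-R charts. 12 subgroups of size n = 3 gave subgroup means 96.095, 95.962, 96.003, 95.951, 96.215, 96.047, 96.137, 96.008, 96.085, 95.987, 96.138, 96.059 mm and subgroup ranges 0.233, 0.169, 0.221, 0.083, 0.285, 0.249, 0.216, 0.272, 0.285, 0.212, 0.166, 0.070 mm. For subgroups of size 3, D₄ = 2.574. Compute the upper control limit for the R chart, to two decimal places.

0.53

R̄ = (0.233 + 0.169 + 0.221 + 0.083 + 0.285 + 0.249 + 0.216 + 0.272 + 0.285 + 0.212 + 0.166 + 0.070) / 12 = 2.4610 / 12 = 0.2051
UCL_R = D₄·R̄ = 2.574 × 0.2051 = 0.5279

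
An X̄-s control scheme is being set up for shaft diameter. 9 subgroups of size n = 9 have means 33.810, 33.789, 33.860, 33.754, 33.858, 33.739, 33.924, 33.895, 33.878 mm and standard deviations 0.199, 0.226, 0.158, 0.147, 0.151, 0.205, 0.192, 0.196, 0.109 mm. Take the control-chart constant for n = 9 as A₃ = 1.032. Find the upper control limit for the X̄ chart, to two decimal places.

X̄̄ = (33.810 + 33.789 + 33.860 + 33.754 + 33.858 + 33.739 + 33.924 + 33.895 + 33.878) / 9 = 33.8341
s̄ = (0.199 + 0.226 + 0.158 + 0.147 + 0.151 + 0.205 + 0.192 + 0.196 + 0.109) / 9 = 0.1759
UCL = X̄̄ + A₃·s̄ = 33.8341 + 1.032 × 0.1759 = 34.0156

34.02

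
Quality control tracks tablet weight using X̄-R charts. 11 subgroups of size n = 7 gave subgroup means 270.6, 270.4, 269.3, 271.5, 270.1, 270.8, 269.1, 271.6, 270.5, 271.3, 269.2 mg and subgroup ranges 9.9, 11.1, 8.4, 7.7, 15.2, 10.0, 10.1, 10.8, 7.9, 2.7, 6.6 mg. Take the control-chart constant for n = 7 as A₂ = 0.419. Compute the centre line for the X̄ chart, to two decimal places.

X̄̄ = (270.6 + 270.4 + 269.3 + 271.5 + 270.1 + 270.8 + 269.1 + 271.6 + 270.5 + 271.3 + 269.2) / 11 = 2974.4000 / 11 = 270.4000
CL = X̄̄ = 270.4000

270.40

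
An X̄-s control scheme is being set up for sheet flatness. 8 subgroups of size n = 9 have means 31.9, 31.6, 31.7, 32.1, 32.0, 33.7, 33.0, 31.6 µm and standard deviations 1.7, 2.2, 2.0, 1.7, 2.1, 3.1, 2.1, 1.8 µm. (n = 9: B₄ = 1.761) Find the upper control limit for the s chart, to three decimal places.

s̄ = (1.7 + 2.2 + 2.0 + 1.7 + 2.1 + 3.1 + 2.1 + 1.8) / 8 = 2.0875
UCL_s = B₄·s̄ = 1.761 × 2.0875 = 3.6761

3.676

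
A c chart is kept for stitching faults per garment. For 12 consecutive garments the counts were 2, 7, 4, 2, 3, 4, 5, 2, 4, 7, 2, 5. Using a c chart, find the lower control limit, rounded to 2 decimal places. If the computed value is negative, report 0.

0.00

c̄ = (2 + 7 + 4 + 2 + 3 + 4 + 5 + 2 + 4 + 7 + 2 + 5) / 12 = 47 / 12 = 3.9167
LCL = c̄ − 3√c̄ = 3.9167 − 3 × 1.9791 = -2.0205 → 0 (cannot be negative)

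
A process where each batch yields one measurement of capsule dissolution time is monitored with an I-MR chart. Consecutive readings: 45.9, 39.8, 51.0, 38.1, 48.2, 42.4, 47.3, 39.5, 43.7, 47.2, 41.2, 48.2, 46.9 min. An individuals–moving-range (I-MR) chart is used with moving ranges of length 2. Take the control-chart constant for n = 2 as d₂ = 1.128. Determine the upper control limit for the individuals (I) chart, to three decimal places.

62.477

X̄ = (45.9 + 39.8 + 51.0 + 38.1 + 48.2 + 42.4 + 47.3 + 39.5 + 43.7 + 47.2 + 41.2 + 48.2 + 46.9) / 13 = 44.5692
Moving ranges: 6.1, 11.2, 12.9, 10.1, 5.8, 4.9, 7.8, 4.2, 3.5, 6.0, 7.0, 1.3; M̄R̄ = 80.8000 / 12 = 6.7333
UCL = X̄ + 3·M̄R̄/d₂ = 44.5692 + 3 × 6.7333 / 1.128 = 62.4770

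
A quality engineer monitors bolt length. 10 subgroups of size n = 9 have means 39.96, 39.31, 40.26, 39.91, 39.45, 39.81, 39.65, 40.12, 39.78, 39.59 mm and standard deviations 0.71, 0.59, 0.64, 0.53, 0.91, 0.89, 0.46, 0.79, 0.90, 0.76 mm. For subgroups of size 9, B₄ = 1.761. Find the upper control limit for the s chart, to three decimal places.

s̄ = (0.71 + 0.59 + 0.64 + 0.53 + 0.91 + 0.89 + 0.46 + 0.79 + 0.90 + 0.76) / 10 = 0.7180
UCL_s = B₄·s̄ = 1.761 × 0.7180 = 1.2644

1.264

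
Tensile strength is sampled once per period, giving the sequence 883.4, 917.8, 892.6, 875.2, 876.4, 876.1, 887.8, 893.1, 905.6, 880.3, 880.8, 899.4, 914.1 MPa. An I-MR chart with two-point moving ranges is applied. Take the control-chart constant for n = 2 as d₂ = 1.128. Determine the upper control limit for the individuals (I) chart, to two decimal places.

X̄ = (883.4 + 917.8 + 892.6 + 875.2 + 876.4 + 876.1 + 887.8 + 893.1 + 905.6 + 880.3 + 880.8 + 899.4 + 914.1) / 13 = 890.9692
Moving ranges: 34.4, 25.2, 17.4, 1.2, 0.3, 11.7, 5.3, 12.5, 25.3, 0.5, 18.6, 14.7; M̄R̄ = 167.1000 / 12 = 13.9250
UCL = X̄ + 3·M̄R̄/d₂ = 890.9692 + 3 × 13.9250 / 1.128 = 928.0038

928.00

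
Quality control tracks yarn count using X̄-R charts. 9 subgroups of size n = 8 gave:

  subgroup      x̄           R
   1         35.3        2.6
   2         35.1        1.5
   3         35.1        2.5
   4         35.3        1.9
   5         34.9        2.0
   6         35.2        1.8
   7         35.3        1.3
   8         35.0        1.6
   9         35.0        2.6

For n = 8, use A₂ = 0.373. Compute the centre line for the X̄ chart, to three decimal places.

35.133

X̄̄ = (35.3 + 35.1 + 35.1 + 35.3 + 34.9 + 35.2 + 35.3 + 35.0 + 35.0) / 9 = 316.2000 / 9 = 35.1333
CL = X̄̄ = 35.1333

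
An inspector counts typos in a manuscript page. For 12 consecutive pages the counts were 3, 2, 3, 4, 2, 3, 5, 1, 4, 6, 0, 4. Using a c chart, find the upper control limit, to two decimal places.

8.35

c̄ = (3 + 2 + 3 + 4 + 2 + 3 + 5 + 1 + 4 + 6 + 0 + 4) / 12 = 37 / 12 = 3.0833
UCL = c̄ + 3√c̄ = 3.0833 + 3 × √3.0833 = 3.0833 + 3 × 1.7559 = 8.3512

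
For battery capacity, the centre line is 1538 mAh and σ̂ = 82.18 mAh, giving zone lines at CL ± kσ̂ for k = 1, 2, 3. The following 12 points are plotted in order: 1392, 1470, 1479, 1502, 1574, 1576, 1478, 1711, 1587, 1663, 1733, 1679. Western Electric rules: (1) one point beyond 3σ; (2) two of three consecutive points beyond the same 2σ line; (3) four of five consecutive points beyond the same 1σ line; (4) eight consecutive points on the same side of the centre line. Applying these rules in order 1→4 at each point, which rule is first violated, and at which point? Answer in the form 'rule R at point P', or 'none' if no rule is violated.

rule 3 at point 12

Zone of each point (C = within 1σ̂, B = 1σ̂–2σ̂, A = 2σ̂–3σ̂, * = beyond 3σ̂; sign = side of CL): 1:-B, 2:-C, 3:-C, 4:-C, 5:+C, 6:+C, 7:-C, 8:+A, 9:+C, 10:+B, 11:+A, 12:+B
Rule 3 (four of five consecutive points beyond the same 1σ limit) is satisfied at point 12.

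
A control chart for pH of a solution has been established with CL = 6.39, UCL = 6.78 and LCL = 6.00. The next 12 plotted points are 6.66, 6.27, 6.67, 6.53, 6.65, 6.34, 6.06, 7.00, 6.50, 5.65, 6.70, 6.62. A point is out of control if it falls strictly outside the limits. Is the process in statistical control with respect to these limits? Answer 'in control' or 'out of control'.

out of control

Compare each point to [6.00, 6.78]: sample 8 = 7.00 > UCL; sample 10 = 5.65 < LCL.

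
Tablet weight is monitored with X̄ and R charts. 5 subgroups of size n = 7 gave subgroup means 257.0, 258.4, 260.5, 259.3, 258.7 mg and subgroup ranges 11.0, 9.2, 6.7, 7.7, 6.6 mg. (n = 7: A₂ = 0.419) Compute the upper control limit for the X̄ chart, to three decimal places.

262.233

X̄̄ = (257.0 + 258.4 + 260.5 + 259.3 + 258.7) / 5 = 1293.9000 / 5 = 258.7800
R̄ = (11.0 + 9.2 + 6.7 + 7.7 + 6.6) / 5 = 41.2000 / 5 = 8.2400
UCL = X̄̄ + A₂·R̄ = 258.7800 + 0.419 × 8.2400 = 262.2326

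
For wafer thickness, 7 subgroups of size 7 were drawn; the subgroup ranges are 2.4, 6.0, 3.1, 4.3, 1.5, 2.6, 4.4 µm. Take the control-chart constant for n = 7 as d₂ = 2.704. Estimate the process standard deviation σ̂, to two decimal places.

R̄ = (2.4 + 6.0 + 3.1 + 4.3 + 1.5 + 2.6 + 4.4) / 7 = 3.4714
σ̂ = R̄ / d₂ = 3.4714 / 2.704 = 1.2838

1.28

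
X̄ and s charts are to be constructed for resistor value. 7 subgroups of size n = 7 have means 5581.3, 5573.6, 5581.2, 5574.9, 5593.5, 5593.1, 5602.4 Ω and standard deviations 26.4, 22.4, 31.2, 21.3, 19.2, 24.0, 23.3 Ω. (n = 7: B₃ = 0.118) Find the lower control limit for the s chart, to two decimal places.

2.83

s̄ = (26.4 + 22.4 + 31.2 + 21.3 + 19.2 + 24.0 + 23.3) / 7 = 23.9714
LCL_s = B₃·s̄ = 0.118 × 23.9714 = 2.8286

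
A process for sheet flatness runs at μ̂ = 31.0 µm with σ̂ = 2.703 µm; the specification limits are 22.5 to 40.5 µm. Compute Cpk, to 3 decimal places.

Cpu = (USL − μ̂) / (3σ̂) = (40.5 − 31.0) / (3 × 2.703) = 1.1715; Cpl = (μ̂ − LSL) / (3σ̂) = (31.0 − 22.5) / (3 × 2.703) = 1.0482; Cpk = min(Cpu, Cpl) = 1.0482

1.048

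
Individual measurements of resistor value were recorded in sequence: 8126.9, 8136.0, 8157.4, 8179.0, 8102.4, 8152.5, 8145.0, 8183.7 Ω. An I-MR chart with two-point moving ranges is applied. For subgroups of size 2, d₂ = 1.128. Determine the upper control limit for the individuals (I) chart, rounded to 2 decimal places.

X̄ = (8126.9 + 8136.0 + 8157.4 + 8179.0 + 8102.4 + 8152.5 + 8145.0 + 8183.7) / 8 = 8147.8625
Moving ranges: 9.1, 21.4, 21.6, 76.6, 50.1, 7.5, 38.7; M̄R̄ = 225.0000 / 7 = 32.1429
UCL = X̄ + 3·M̄R̄/d₂ = 8147.8625 + 3 × 32.1429 / 1.128 = 8233.3488

8233.35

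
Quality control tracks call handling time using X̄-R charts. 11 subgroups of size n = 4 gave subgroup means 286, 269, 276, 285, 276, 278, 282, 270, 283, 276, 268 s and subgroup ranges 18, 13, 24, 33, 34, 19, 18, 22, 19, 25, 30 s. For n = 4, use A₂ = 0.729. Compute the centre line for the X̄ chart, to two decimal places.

X̄̄ = (286 + 269 + 276 + 285 + 276 + 278 + 282 + 270 + 283 + 276 + 268) / 11 = 3049.0000 / 11 = 277.1818
CL = X̄̄ = 277.1818

277.18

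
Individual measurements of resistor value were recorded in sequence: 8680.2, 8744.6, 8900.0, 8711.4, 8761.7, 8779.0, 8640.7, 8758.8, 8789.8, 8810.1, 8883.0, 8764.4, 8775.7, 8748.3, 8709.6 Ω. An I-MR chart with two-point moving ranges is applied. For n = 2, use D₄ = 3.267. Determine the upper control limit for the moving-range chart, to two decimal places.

245.63

Moving ranges: 64.4, 155.4, 188.6, 50.3, 17.3, 138.3, 118.1, 31.0, 20.3, 72.9, 118.6, 11.3, 27.4, 38.7; M̄R̄ = 1052.6000 / 14 = 75.1857
UCL_MR = D₄·M̄R̄ = 3.267 × 75.1857 = 245.6317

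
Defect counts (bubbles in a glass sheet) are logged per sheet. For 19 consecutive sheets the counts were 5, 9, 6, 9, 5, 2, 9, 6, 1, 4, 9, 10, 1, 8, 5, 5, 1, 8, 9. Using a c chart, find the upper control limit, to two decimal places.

c̄ = (5 + 9 + 6 + 9 + 5 + 2 + 9 + 6 + 1 + 4 + 9 + 10 + 1 + 8 + 5 + 5 + 1 + 8 + 9) / 19 = 112 / 19 = 5.8947
UCL = c̄ + 3√c̄ = 5.8947 + 3 × √5.8947 = 5.8947 + 3 × 2.4279 = 13.1785

13.18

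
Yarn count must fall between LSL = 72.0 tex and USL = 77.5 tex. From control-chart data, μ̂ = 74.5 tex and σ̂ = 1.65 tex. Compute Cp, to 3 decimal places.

Cp = (USL − LSL) / (6σ̂) = (77.5 − 72.0) / (6 × 1.65) = 5.5000 / 9.9000 = 0.5556

0.556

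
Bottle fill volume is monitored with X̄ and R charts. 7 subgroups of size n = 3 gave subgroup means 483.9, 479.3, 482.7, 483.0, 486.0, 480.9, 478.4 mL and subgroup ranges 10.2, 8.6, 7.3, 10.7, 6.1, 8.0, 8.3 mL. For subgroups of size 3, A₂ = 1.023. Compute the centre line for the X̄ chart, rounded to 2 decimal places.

X̄̄ = (483.9 + 479.3 + 482.7 + 483.0 + 486.0 + 480.9 + 478.4) / 7 = 3374.2000 / 7 = 482.0286
CL = X̄̄ = 482.0286

482.03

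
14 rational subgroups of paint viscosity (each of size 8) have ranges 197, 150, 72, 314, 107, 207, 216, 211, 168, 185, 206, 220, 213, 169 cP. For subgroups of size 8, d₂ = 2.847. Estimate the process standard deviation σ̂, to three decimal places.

R̄ = (197 + 150 + 72 + 314 + 107 + 207 + 216 + 211 + 168 + 185 + 206 + 220 + 213 + 169) / 14 = 188.2143
σ̂ = R̄ / d₂ = 188.2143 / 2.847 = 66.1097

66.110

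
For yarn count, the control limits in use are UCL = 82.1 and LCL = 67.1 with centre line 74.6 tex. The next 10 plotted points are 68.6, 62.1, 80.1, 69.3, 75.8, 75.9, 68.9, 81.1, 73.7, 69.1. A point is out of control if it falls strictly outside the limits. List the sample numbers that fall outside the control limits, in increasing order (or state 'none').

2

Compare each point to [67.1, 82.1]: sample 2 = 62.1 < LCL.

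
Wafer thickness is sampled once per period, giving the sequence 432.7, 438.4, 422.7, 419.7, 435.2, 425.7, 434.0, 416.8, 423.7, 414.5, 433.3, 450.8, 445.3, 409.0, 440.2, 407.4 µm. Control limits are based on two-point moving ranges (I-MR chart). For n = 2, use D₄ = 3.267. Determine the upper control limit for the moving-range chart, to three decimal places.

50.769

Moving ranges: 5.7, 15.7, 3.0, 15.5, 9.5, 8.3, 17.2, 6.9, 9.2, 18.8, 17.5, 5.5, 36.3, 31.2, 32.8; M̄R̄ = 233.1000 / 15 = 15.5400
UCL_MR = D₄·M̄R̄ = 3.267 × 15.5400 = 50.7692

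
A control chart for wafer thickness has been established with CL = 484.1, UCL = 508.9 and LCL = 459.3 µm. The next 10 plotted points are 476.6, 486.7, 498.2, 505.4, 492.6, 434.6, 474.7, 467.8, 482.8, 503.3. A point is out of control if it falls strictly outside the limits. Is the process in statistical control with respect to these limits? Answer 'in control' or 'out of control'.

Compare each point to [459.3, 508.9]: sample 6 = 434.6 < LCL.

out of control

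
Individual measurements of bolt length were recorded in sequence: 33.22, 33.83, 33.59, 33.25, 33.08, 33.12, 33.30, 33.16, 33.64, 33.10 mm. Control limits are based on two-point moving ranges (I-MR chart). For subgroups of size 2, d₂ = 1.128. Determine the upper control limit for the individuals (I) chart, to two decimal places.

34.14

X̄ = (33.22 + 33.83 + 33.59 + 33.25 + 33.08 + 33.12 + 33.30 + 33.16 + 33.64 + 33.10) / 10 = 33.3290
Moving ranges: 0.61, 0.24, 0.34, 0.17, 0.04, 0.18, 0.14, 0.48, 0.54; M̄R̄ = 2.7400 / 9 = 0.3044
UCL = X̄ + 3·M̄R̄/d₂ = 33.3290 + 3 × 0.3044 / 1.128 = 34.1387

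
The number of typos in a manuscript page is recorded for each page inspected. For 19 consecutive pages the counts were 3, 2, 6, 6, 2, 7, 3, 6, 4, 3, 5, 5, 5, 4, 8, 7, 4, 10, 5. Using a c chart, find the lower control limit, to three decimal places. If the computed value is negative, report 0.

0.000

c̄ = (3 + 2 + 6 + 6 + 2 + 7 + 3 + 6 + 4 + 3 + 5 + 5 + 5 + 4 + 8 + 7 + 4 + 10 + 5) / 19 = 95 / 19 = 5.0000
LCL = c̄ − 3√c̄ = 5.0000 − 3 × 2.2361 = -1.7082 → 0 (cannot be negative)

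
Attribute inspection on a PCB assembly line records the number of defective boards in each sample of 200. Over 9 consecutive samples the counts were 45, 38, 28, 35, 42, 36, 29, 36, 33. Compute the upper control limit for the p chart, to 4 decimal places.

p̄ = Σdᵢ / (k·n) = 322 / (9 × 200) = 0.17889
UCL = p̄ + 3·√(p̄(1−p̄)/n) = 0.17889 + 3 × √(0.17889×0.82111/200) = 0.17889 + 3 × 0.02710 = 0.26019

0.2602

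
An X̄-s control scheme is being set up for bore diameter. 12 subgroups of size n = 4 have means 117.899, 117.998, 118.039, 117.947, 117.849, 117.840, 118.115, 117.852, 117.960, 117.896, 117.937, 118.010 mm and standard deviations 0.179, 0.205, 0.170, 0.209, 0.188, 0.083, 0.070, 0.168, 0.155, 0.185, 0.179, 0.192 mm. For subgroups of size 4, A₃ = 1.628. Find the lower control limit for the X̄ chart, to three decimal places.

117.676

X̄̄ = (117.899 + 117.998 + 118.039 + 117.947 + 117.849 + 117.840 + 118.115 + 117.852 + 117.960 + 117.896 + 117.937 + 118.010) / 12 = 117.9452
s̄ = (0.179 + 0.205 + 0.170 + 0.209 + 0.188 + 0.083 + 0.070 + 0.168 + 0.155 + 0.185 + 0.179 + 0.192) / 12 = 0.1653
LCL = X̄̄ − A₃·s̄ = 117.9452 − 1.628 × 0.1653 = 117.6761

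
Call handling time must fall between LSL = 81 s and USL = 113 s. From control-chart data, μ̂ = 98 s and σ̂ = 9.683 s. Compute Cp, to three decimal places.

0.551

Cp = (USL − LSL) / (6σ̂) = (113 − 81) / (6 × 9.683) = 32.0000 / 58.0980 = 0.5508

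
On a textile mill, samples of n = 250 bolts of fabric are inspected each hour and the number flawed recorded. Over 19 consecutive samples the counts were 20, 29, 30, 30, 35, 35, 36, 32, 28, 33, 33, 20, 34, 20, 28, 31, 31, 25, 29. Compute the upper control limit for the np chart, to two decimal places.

p̄ = Σdᵢ / (k·n) = 559 / (19 × 250) = 0.11768
UCL = np̄ + 3·√(np̄(1−p̄)) = 29.4211 + 3 × √(29.4211×0.88232) = 29.4211 + 3 × 5.0950 = 44.7059

44.71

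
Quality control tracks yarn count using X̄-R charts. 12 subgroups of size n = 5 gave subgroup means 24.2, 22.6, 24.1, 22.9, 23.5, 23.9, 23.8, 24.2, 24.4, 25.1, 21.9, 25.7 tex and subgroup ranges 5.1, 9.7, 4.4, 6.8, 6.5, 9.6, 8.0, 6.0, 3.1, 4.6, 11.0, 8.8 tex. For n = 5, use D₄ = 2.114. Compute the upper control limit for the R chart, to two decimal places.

R̄ = (5.1 + 9.7 + 4.4 + 6.8 + 6.5 + 9.6 + 8.0 + 6.0 + 3.1 + 4.6 + 11.0 + 8.8) / 12 = 83.6000 / 12 = 6.9667
UCL_R = D₄·R̄ = 2.114 × 6.9667 = 14.7275

14.73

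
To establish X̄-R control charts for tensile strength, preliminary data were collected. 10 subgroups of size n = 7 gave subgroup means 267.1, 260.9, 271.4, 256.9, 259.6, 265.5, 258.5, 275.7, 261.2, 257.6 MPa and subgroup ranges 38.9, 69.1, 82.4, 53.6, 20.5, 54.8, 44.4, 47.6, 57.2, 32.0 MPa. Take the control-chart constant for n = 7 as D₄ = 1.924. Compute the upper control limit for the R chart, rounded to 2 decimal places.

R̄ = (38.9 + 69.1 + 82.4 + 53.6 + 20.5 + 54.8 + 44.4 + 47.6 + 57.2 + 32.0) / 10 = 500.5000 / 10 = 50.0500
UCL_R = D₄·R̄ = 1.924 × 50.0500 = 96.2962

96.30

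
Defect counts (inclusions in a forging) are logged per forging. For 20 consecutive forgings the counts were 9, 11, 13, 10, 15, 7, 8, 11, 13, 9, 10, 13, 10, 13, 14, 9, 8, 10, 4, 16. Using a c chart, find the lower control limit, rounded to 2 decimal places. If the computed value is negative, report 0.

0.86

c̄ = (9 + 11 + 13 + 10 + 15 + 7 + 8 + 11 + 13 + 9 + 10 + 13 + 10 + 13 + 14 + 9 + 8 + 10 + 4 + 16) / 20 = 213 / 20 = 10.6500
LCL = c̄ − 3√c̄ = 10.6500 − 3 × 3.2634 = 0.8597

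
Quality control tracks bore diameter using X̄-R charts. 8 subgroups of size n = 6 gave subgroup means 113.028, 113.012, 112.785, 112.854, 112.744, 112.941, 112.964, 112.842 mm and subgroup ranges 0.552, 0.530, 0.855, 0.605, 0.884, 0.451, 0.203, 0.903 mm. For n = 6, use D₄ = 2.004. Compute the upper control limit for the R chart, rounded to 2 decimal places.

1.25

R̄ = (0.552 + 0.530 + 0.855 + 0.605 + 0.884 + 0.451 + 0.203 + 0.903) / 8 = 4.9830 / 8 = 0.6229
UCL_R = D₄·R̄ = 2.004 × 0.6229 = 1.2482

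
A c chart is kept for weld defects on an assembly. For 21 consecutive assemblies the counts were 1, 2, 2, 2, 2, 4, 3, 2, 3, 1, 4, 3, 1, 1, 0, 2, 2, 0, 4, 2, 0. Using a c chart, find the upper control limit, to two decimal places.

6.14

c̄ = (1 + 2 + 2 + 2 + 2 + 4 + 3 + 2 + 3 + 1 + 4 + 3 + 1 + 1 + 0 + 2 + 2 + 0 + 4 + 2 + 0) / 21 = 41 / 21 = 1.9524
UCL = c̄ + 3√c̄ = 1.9524 + 3 × √1.9524 = 1.9524 + 3 × 1.3973 = 6.1442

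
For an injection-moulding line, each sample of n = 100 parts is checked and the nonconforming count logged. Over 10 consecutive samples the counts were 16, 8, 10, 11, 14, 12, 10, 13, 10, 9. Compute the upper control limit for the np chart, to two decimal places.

20.80

p̄ = Σdᵢ / (k·n) = 113 / (10 × 100) = 0.11300
UCL = np̄ + 3·√(np̄(1−p̄)) = 11.3000 + 3 × √(11.3000×0.88700) = 11.3000 + 3 × 3.1659 = 20.7978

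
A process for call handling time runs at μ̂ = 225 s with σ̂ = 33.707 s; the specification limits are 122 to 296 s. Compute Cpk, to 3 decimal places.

0.702

Cpu = (USL − μ̂) / (3σ̂) = (296 − 225) / (3 × 33.707) = 0.7021; Cpl = (μ̂ − LSL) / (3σ̂) = (225 − 122) / (3 × 33.707) = 1.0186; Cpk = min(Cpu, Cpl) = 0.7021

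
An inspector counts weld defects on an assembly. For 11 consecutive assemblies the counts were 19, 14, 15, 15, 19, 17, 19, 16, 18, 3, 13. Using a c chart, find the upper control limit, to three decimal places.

c̄ = (19 + 14 + 15 + 15 + 19 + 17 + 19 + 16 + 18 + 3 + 13) / 11 = 168 / 11 = 15.2727
UCL = c̄ + 3√c̄ = 15.2727 + 3 × √15.2727 = 15.2727 + 3 × 3.9080 = 26.9968

26.997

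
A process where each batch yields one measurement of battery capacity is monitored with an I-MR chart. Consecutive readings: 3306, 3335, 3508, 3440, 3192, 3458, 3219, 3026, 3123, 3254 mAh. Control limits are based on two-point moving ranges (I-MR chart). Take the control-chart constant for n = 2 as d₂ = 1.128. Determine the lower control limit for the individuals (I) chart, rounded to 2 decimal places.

X̄ = (3306 + 3335 + 3508 + 3440 + 3192 + 3458 + 3219 + 3026 + 3123 + 3254) / 10 = 3286.1000
Moving ranges: 29, 173, 68, 248, 266, 239, 193, 97, 131; M̄R̄ = 1444.0000 / 9 = 160.4444
LCL = X̄ − 3·M̄R̄/d₂ = 3286.1000 − 3 × 160.4444 / 1.128 = 2859.3861

2859.39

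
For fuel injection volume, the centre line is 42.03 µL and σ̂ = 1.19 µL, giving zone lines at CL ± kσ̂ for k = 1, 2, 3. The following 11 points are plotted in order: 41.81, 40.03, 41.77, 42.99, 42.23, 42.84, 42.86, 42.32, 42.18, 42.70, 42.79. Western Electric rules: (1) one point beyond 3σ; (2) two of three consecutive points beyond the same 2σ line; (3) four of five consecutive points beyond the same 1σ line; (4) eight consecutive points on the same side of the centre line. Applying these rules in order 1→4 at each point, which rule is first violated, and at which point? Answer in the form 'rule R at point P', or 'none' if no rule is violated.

rule 4 at point 11

Zone of each point (C = within 1σ̂, B = 1σ̂–2σ̂, A = 2σ̂–3σ̂, * = beyond 3σ̂; sign = side of CL): 1:-C, 2:-B, 3:-C, 4:+C, 5:+C, 6:+C, 7:+C, 8:+C, 9:+C, 10:+C, 11:+C
Rule 4 (eight consecutive points on the same side of the centre line) is satisfied at point 11.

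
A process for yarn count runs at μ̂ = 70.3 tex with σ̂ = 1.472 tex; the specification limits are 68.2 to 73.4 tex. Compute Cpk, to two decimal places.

Cpu = (USL − μ̂) / (3σ̂) = (73.4 − 70.3) / (3 × 1.472) = 0.7020; Cpl = (μ̂ − LSL) / (3σ̂) = (70.3 − 68.2) / (3 × 1.472) = 0.4755; Cpk = min(Cpu, Cpl) = 0.4755

0.48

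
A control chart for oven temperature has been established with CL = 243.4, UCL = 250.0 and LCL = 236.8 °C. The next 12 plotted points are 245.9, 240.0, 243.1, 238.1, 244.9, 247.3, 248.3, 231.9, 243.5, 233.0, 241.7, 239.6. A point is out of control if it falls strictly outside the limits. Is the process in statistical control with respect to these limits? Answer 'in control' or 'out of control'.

out of control

Compare each point to [236.8, 250.0]: sample 8 = 231.9 < LCL; sample 10 = 233.0 < LCL.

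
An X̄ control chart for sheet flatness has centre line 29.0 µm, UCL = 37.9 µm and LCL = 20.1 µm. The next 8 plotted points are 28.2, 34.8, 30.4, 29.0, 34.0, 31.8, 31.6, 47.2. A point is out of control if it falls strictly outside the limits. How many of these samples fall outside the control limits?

Compare each point to [20.1, 37.9]: sample 8 = 47.2 > UCL.

1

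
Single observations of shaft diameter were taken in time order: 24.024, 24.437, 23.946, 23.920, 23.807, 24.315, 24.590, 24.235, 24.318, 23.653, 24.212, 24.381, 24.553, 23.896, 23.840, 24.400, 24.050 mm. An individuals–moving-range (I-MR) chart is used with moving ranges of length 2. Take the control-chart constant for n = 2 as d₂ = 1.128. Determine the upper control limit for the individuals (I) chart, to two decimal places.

X̄ = (24.024 + 24.437 + 23.946 + 23.920 + 23.807 + 24.315 + 24.590 + 24.235 + 24.318 + 23.653 + 24.212 + 24.381 + 24.553 + 23.896 + 23.840 + 24.400 + 24.050) / 17 = 24.1516
Moving ranges: 0.413, 0.491, 0.026, 0.113, 0.508, 0.275, 0.355, 0.083, 0.665, 0.559, 0.169, 0.172, 0.657, 0.056, 0.560, 0.350; M̄R̄ = 5.4520 / 16 = 0.3407
UCL = X̄ + 3·M̄R̄/d₂ = 24.1516 + 3 × 0.3407 / 1.128 = 25.0578

25.06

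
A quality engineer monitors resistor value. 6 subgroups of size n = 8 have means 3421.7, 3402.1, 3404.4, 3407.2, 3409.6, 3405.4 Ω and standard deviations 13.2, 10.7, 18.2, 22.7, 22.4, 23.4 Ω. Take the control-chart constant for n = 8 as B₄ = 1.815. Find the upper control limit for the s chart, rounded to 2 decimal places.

33.46

s̄ = (13.2 + 10.7 + 18.2 + 22.7 + 22.4 + 23.4) / 6 = 18.4333
UCL_s = B₄·s̄ = 1.815 × 18.4333 = 33.4565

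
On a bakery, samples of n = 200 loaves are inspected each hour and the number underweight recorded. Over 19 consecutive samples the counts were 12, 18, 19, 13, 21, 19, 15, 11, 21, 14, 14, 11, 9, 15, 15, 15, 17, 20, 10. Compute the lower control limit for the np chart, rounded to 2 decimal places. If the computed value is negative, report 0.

3.96

p̄ = Σdᵢ / (k·n) = 289 / (19 × 200) = 0.07605
LCL = np̄ − 3·√(np̄(1−p̄)) = 15.2105 − 3 × 3.7488 = 3.9640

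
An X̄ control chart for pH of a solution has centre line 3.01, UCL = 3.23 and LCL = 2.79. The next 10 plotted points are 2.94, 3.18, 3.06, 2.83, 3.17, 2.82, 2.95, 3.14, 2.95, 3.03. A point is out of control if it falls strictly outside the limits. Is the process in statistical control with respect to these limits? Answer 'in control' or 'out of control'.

All 10 points lie within [2.79, 3.23].

in control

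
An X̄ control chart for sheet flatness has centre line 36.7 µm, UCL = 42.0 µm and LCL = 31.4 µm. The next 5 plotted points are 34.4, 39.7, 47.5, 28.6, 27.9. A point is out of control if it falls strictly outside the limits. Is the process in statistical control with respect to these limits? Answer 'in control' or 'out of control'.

out of control

Compare each point to [31.4, 42.0]: sample 3 = 47.5 > UCL; sample 4 = 28.6 < LCL; sample 5 = 27.9 < LCL.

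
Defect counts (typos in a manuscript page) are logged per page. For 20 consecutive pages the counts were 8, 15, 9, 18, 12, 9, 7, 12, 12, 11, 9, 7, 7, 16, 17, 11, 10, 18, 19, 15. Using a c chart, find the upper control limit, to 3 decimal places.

22.536

c̄ = (8 + 15 + 9 + 18 + 12 + 9 + 7 + 12 + 12 + 11 + 9 + 7 + 7 + 16 + 17 + 11 + 10 + 18 + 19 + 15) / 20 = 242 / 20 = 12.1000
UCL = c̄ + 3√c̄ = 12.1000 + 3 × √12.1000 = 12.1000 + 3 × 3.4785 = 22.5355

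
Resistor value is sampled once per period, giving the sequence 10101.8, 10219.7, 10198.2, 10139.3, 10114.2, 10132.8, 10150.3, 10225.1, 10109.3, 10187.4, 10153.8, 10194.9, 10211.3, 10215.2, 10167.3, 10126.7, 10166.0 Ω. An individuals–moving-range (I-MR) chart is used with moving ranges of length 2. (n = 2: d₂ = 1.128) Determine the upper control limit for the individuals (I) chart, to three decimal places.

X̄ = (10101.8 + 10219.7 + 10198.2 + 10139.3 + 10114.2 + 10132.8 + 10150.3 + 10225.1 + 10109.3 + 10187.4 + 10153.8 + 10194.9 + 10211.3 + 10215.2 + 10167.3 + 10126.7 + 10166.0) / 17 = 10165.4882
Moving ranges: 117.9, 21.5, 58.9, 25.1, 18.6, 17.5, 74.8, 115.8, 78.1, 33.6, 41.1, 16.4, 3.9, 47.9, 40.6, 39.3; M̄R̄ = 751.0000 / 16 = 46.9375
UCL = X̄ + 3·M̄R̄/d₂ = 10165.4882 + 3 × 46.9375 / 1.128 = 10290.3220

10290.322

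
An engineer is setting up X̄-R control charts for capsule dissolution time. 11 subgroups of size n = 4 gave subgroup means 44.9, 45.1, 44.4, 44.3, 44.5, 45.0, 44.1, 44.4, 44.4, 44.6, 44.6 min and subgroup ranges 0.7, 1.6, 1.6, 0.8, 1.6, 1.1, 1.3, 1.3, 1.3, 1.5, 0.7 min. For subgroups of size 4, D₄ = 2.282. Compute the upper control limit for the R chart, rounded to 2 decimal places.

R̄ = (0.7 + 1.6 + 1.6 + 0.8 + 1.6 + 1.1 + 1.3 + 1.3 + 1.3 + 1.5 + 0.7) / 11 = 13.5000 / 11 = 1.2273
UCL_R = D₄·R̄ = 2.282 × 1.2273 = 2.8006

2.80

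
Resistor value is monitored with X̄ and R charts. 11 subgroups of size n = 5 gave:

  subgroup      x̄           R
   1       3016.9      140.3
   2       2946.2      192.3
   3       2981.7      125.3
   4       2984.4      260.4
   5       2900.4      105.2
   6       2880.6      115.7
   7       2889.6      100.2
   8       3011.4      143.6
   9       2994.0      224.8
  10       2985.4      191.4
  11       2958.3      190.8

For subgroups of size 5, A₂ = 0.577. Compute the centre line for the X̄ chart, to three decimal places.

2958.991

X̄̄ = (3016.9 + 2946.2 + 2981.7 + 2984.4 + 2900.4 + 2880.6 + 2889.6 + 3011.4 + 2994.0 + 2985.4 + 2958.3) / 11 = 32548.9000 / 11 = 2958.9909
CL = X̄̄ = 2958.9909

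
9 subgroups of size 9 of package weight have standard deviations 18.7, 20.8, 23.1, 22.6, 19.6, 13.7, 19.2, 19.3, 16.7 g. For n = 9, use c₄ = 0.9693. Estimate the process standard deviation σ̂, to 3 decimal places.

s̄ = (18.7 + 20.8 + 23.1 + 22.6 + 19.6 + 13.7 + 19.2 + 19.3 + 16.7) / 9 = 19.3000
σ̂ = s̄ / c₄ = 19.3000 / 0.9693 = 19.9113

19.911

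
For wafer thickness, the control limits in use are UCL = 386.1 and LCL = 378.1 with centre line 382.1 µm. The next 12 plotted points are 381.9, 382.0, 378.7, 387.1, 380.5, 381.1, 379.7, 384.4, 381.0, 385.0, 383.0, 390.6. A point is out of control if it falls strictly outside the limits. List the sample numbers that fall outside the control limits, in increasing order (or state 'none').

4, 12

Compare each point to [378.1, 386.1]: sample 4 = 387.1 > UCL; sample 12 = 390.6 > UCL.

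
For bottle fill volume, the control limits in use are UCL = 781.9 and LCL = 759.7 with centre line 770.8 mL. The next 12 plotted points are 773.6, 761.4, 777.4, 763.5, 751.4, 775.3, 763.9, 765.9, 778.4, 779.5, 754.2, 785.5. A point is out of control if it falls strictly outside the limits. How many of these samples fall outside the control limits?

3

Compare each point to [759.7, 781.9]: sample 5 = 751.4 < LCL; sample 11 = 754.2 < LCL; sample 12 = 785.5 > UCL.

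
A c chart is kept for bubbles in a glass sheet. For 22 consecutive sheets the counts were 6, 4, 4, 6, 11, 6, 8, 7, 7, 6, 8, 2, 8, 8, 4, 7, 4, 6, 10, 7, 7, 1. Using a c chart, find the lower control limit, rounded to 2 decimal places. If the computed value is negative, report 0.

0.00

c̄ = (6 + 4 + 4 + 6 + 11 + 6 + 8 + 7 + 7 + 6 + 8 + 2 + 8 + 8 + 4 + 7 + 4 + 6 + 10 + 7 + 7 + 1) / 22 = 137 / 22 = 6.2273
LCL = c̄ − 3√c̄ = 6.2273 − 3 × 2.4955 = -1.2591 → 0 (cannot be negative)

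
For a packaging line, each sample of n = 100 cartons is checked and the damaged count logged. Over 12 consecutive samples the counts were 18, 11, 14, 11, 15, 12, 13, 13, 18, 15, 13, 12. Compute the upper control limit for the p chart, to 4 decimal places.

p̄ = Σdᵢ / (k·n) = 165 / (12 × 100) = 0.13750
UCL = p̄ + 3·√(p̄(1−p̄)/n) = 0.13750 + 3 × √(0.13750×0.86250/100) = 0.13750 + 3 × 0.03444 = 0.24081

0.2408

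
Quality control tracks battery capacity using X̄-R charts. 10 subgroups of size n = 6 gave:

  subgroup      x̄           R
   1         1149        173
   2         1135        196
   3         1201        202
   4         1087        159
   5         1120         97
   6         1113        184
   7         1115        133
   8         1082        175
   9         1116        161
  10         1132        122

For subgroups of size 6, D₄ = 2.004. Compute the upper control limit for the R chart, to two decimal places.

R̄ = (173 + 196 + 202 + 159 + 97 + 184 + 133 + 175 + 161 + 122) / 10 = 1602.0000 / 10 = 160.2000
UCL_R = D₄·R̄ = 2.004 × 160.2000 = 321.0408

321.04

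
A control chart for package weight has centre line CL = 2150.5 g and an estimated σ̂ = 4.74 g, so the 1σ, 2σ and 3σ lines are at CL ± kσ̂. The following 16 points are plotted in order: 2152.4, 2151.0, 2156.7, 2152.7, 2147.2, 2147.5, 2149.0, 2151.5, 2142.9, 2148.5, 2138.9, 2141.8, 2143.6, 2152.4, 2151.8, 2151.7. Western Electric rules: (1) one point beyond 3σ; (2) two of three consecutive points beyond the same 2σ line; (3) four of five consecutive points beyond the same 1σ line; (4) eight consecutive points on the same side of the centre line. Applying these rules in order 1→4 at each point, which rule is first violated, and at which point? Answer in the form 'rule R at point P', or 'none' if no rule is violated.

Zone of each point (C = within 1σ̂, B = 1σ̂–2σ̂, A = 2σ̂–3σ̂, * = beyond 3σ̂; sign = side of CL): 1:+C, 2:+C, 3:+B, 4:+C, 5:-C, 6:-C, 7:-C, 8:+C, 9:-B, 10:-C, 11:-A, 12:-B, 13:-B, 14:+C, 15:+C, 16:+C
Rule 3 (four of five consecutive points beyond the same 1σ limit) is satisfied at point 13.

rule 3 at point 13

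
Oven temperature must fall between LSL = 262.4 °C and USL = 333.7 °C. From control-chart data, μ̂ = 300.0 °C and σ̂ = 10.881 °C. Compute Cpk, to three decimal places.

1.032

Cpu = (USL − μ̂) / (3σ̂) = (333.7 − 300.0) / (3 × 10.881) = 1.0324; Cpl = (μ̂ − LSL) / (3σ̂) = (300.0 − 262.4) / (3 × 10.881) = 1.1519; Cpk = min(Cpu, Cpl) = 1.0324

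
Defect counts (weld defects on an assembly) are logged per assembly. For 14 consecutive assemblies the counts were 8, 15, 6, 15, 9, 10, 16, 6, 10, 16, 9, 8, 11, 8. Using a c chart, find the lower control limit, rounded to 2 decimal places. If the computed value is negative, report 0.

c̄ = (8 + 15 + 6 + 15 + 9 + 10 + 16 + 6 + 10 + 16 + 9 + 8 + 11 + 8) / 14 = 147 / 14 = 10.5000
LCL = c̄ − 3√c̄ = 10.5000 − 3 × 3.2404 = 0.7789

0.78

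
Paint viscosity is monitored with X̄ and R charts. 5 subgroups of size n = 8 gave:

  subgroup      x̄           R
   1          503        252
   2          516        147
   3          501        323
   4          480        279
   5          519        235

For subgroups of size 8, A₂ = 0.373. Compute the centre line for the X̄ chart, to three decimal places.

503.800

X̄̄ = (503 + 516 + 501 + 480 + 519) / 5 = 2519.0000 / 5 = 503.8000
CL = X̄̄ = 503.8000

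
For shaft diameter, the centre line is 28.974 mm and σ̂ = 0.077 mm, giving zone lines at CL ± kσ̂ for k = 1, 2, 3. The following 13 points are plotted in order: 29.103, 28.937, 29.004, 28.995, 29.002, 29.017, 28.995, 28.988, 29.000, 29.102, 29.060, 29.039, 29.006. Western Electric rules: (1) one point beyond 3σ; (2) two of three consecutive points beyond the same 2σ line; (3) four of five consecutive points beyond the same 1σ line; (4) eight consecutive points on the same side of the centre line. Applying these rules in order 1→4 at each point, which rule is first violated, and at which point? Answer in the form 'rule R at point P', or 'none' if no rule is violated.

Zone of each point (C = within 1σ̂, B = 1σ̂–2σ̂, A = 2σ̂–3σ̂, * = beyond 3σ̂; sign = side of CL): 1:+B, 2:-C, 3:+C, 4:+C, 5:+C, 6:+C, 7:+C, 8:+C, 9:+C, 10:+B, 11:+B, 12:+C, 13:+C
Rule 4 (eight consecutive points on the same side of the centre line) is satisfied at point 10.

rule 4 at point 10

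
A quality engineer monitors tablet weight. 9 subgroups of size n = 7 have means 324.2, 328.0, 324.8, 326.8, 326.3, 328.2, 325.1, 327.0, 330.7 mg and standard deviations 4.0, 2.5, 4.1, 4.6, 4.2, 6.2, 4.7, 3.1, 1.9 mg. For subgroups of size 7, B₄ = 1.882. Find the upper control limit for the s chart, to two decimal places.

7.38

s̄ = (4.0 + 2.5 + 4.1 + 4.6 + 4.2 + 6.2 + 4.7 + 3.1 + 1.9) / 9 = 3.9222
UCL_s = B₄·s̄ = 1.882 × 3.9222 = 7.3816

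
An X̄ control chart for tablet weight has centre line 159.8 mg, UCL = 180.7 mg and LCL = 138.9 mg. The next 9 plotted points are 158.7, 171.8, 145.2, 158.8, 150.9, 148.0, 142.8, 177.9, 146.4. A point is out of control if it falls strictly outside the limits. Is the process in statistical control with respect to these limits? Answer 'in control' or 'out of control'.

All 9 points lie within [138.9, 180.7].

in control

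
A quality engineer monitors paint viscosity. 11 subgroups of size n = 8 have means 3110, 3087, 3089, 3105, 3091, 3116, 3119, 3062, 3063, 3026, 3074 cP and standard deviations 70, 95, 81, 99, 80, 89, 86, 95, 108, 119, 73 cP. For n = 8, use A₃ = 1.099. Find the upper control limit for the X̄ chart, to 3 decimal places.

3185.046

X̄̄ = (3110 + 3087 + 3089 + 3105 + 3091 + 3116 + 3119 + 3062 + 3063 + 3026 + 3074) / 11 = 3085.6364
s̄ = (70 + 95 + 81 + 99 + 80 + 89 + 86 + 95 + 108 + 119 + 73) / 11 = 90.4545
UCL = X̄̄ + A₃·s̄ = 3085.6364 + 1.099 × 90.4545 = 3185.0459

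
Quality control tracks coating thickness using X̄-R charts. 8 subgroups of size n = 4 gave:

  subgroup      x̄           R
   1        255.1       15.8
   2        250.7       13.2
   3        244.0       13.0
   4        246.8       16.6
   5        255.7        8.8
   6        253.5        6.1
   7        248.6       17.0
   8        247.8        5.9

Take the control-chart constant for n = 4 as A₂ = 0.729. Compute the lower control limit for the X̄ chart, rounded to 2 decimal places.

241.49

X̄̄ = (255.1 + 250.7 + 244.0 + 246.8 + 255.7 + 253.5 + 248.6 + 247.8) / 8 = 2002.2000 / 8 = 250.2750
R̄ = (15.8 + 13.2 + 13.0 + 16.6 + 8.8 + 6.1 + 17.0 + 5.9) / 8 = 96.4000 / 8 = 12.0500
LCL = X̄̄ − A₂·R̄ = 250.2750 − 0.729 × 12.0500 = 241.4906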